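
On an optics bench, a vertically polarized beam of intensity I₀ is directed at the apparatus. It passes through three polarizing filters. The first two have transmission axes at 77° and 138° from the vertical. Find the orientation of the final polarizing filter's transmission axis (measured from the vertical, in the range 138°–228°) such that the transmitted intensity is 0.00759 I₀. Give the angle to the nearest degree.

θ ≈ 175°

By Malus's law, I₁ = I₀ cos²(77° − 0°) = I₀ cos²(77°) = 0.0506 I₀.
I₂ = I₁ cos²(138° − 77°) = 0.0506 I₀ · cos²(61°) = 0.01189 I₀.
Need I₃/I₀ = 0.00759, so cos²(θ − 138°) = 0.00759 / 0.01189 = 0.6382.
θ − 138° = arccos(√0.6382) = 37.0°, giving θ ≈ 138 + 37.0 = 175.0°.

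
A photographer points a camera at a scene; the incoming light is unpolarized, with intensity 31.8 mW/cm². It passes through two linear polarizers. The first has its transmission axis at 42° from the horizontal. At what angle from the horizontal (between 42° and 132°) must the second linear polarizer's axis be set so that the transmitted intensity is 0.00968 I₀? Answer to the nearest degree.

Unpolarized light through the first polarizer → I₁ = ½ I₀, now polarized at 42°.
Need I₂/I₀ = 0.00968, so cos²(θ − 42°) = 0.00968 / 0.5 = 0.01936.
θ − 42° = arccos(√0.01936) = 82.0°, giving θ ≈ 42 + 82.0 = 124.0°.

θ ≈ 124°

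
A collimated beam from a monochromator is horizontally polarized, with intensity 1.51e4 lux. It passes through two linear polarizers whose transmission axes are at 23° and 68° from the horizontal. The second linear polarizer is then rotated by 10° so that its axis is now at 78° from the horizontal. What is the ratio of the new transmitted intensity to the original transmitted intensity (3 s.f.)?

I_new/I_old ≈ 0.658

Before rotation:
I₁ = I₀ cos²(23° − 0°) = I₀ cos²(23°) = 0.8473 I₀.
I₂ = I₁ cos²(68° − 23°) = 0.8473 I₀ · cos²(45°) = 0.4237 I₀.
After rotation:
I₁ = I₀ cos²(23° − 0°) = I₀ cos²(23°) = 0.8473 I₀.
I₂ = I₁ cos²(78° − 23°) = 0.8473 I₀ · cos²(55°) = 0.2788 I₀.
Ratio = 0.2788 / 0.4237 = 0.658.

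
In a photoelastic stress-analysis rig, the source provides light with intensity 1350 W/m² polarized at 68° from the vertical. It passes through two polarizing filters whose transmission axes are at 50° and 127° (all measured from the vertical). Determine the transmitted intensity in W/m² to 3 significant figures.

I ≈ 61.8 W/m²

By Malus's law, I₁ = 1350 W/m² · cos²(18°) = 1221 W/m².
I₂ = I₁ · cos²(77°) = 1221 · 0.0506 = 61.79 W/m².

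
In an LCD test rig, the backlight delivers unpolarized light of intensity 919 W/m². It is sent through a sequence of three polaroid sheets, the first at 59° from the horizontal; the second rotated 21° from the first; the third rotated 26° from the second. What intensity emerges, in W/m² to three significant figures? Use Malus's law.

I ≈ 324 W/m²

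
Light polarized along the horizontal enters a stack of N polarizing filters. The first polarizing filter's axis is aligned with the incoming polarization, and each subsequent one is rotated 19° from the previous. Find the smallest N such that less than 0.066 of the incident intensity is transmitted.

First polarizer is aligned with the polarization: full transmission.
Each further stage multiplies by cos²(19°) = 0.894.
After N polarizers: T = 0.894^(N−1). Require T < 0.066 ⇒ N−1 > ln(0.066)/ln(0.894) = 24.26, so N−1 ≥ 25 and N = 26.
Check: N=26 gives T = 0.06074 < 0.066; N=25 gives T = 0.06795.

N = 26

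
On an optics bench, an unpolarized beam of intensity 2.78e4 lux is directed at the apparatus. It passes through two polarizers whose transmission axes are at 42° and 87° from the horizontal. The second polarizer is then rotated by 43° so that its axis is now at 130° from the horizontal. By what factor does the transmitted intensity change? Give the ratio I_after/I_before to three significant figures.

I_new/I_old ≈ 0.00244

Before rotation:
Unpolarized light through the first polarizer → I₁ = ½ I₀, now polarized at 42°.
I₂ = I₁ cos²(87° − 42°) = 0.5 I₀ · cos²(45°) = 0.25 I₀.
After rotation:
Unpolarized light through the first polarizer → I₁ = ½ I₀, now polarized at 42°.
I₂ = I₁ cos²(130° − 42°) = 0.5 I₀ · cos²(88°) = 0.000609 I₀.
Ratio = 0.000609 / 0.25 = 0.002436.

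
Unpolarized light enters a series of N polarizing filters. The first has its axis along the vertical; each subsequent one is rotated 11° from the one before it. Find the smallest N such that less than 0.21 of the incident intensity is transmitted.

N = 25

First polarizer halves the unpolarized light: factor 1/2.
Each further stage multiplies by cos²(11°) = 0.9636.
After N polarizers: T = 0.5·0.9636^(N−1). Require T < 0.21 ⇒ N−1 > ln(0.21/0.5)/ln(0.9636) = 23.39, so N−1 ≥ 24 and N = 25.
Check: N=25 gives T = 0.2053 < 0.21; N=24 gives T = 0.2131.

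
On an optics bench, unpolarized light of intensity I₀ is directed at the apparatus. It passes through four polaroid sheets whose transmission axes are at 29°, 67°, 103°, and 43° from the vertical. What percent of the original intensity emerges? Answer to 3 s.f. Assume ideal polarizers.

Unpolarized light through the first polarizer → I₁ = ½ I₀, now polarized at 29°.
I₂ = I₁ cos²(67° − 29°) = 0.5 I₀ · cos²(38°) = 0.3105 I₀.
I₃ = I₂ cos²(103° − 67°) = 0.3105 I₀ · cos²(36°) = 0.2032 I₀.
I₄ = I₃ cos²(43° − 103°) = 0.2032 I₀ · cos²(60°) = 0.0508 I₀.
That is 5.08% of the incident intensity.

≈ 5.08%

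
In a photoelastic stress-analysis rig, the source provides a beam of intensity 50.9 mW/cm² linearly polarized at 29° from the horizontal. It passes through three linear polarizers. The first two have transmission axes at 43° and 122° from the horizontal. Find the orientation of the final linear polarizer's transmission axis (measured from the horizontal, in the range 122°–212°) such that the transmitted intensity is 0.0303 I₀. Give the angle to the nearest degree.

θ ≈ 142°

I₁ = I₀ cos²(43° − 29°) = I₀ cos²(14°) = 0.9415 I₀.
I₂ = I₁ cos²(122° − 43°) = 0.9415 I₀ · cos²(79°) = 0.03428 I₀.
Need I₃/I₀ = 0.0303, so cos²(θ − 122°) = 0.0303 / 0.03428 = 0.884.
θ − 122° = arccos(√0.884) = 19.9°, giving θ ≈ 122 + 19.9 = 141.9°.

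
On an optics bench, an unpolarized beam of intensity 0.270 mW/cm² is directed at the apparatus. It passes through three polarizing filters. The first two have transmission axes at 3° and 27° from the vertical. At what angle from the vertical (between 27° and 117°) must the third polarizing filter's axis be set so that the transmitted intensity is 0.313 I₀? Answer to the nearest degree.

θ ≈ 57°

Unpolarized light through the first polarizer → I₁ = ½ I₀, now polarized at 3°.
I₂ = I₁ cos²(27° − 3°) = 0.5 I₀ · cos²(24°) = 0.4173 I₀.
Need I₃/I₀ = 0.313, so cos²(θ − 27°) = 0.313 / 0.4173 = 0.7501.
θ − 27° = arccos(√0.7501) = 30.0°, giving θ ≈ 27 + 30.0 = 57.0°.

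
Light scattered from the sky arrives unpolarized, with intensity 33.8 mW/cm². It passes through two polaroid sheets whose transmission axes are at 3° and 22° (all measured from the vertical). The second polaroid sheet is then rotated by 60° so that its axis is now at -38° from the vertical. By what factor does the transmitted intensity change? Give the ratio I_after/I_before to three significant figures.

I_new/I_old ≈ 0.637

Before rotation:
Unpolarized light through the first polarizer → I₁ = ½ I₀, now polarized at 3°.
I₂ = I₁ cos²(22° − 3°) = 0.5 I₀ · cos²(19°) = 0.447 I₀.
After rotation:
Unpolarized light through the first polarizer → I₁ = ½ I₀, now polarized at 3°.
I₂ = I₁ cos²(-38° − 3°) = 0.5 I₀ · cos²(41°) = 0.2848 I₀.
Ratio = 0.2848 / 0.447 = 0.6371.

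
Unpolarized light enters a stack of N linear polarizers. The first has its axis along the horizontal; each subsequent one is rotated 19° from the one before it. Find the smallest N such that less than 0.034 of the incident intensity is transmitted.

N = 25

First polarizer halves the unpolarized light: factor 1/2.
Each further stage multiplies by cos²(19°) = 0.894.
After N polarizers: T = 0.5·0.894^(N−1). Require T < 0.034 ⇒ N−1 > ln(0.034/0.5)/ln(0.894) = 23.99, so N−1 ≥ 24 and N = 25.
Check: N=25 gives T = 0.03397 < 0.034; N=24 gives T = 0.038.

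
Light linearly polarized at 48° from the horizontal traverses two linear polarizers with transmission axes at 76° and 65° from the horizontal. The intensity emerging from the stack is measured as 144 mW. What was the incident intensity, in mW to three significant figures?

I₀ ≈ 192 mW

I₁ = I₀ cos²(76° − 48°) = I₀ cos²(28°) = 0.7796 I₀.
I₂ = I₁ cos²(65° − 76°) = 0.7796 I₀ · cos²(11°) = 0.7512 I₀.
So 144 mW = 0.7512 I₀, giving I₀ = 144/0.7512 = 191.7 mW.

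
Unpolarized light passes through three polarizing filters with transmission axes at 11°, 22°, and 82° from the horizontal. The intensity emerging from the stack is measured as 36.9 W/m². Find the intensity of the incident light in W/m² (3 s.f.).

Unpolarized light through the first polarizer → I₁ = ½ I₀, now polarized at 11°.
I₂ = I₁ cos²(22° − 11°) = 0.5 I₀ · cos²(11°) = 0.4818 I₀.
I₃ = I₂ cos²(82° − 22°) = 0.4818 I₀ · cos²(60°) = 0.1204 I₀.
So 36.9 W/m² = 0.1204 I₀, giving I₀ = 36.9/0.1204 = 306.4 W/m².

I₀ ≈ 306 W/m²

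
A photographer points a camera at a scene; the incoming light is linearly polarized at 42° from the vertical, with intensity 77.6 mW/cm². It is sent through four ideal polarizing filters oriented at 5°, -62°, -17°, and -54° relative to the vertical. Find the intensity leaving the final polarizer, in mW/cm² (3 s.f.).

I ≈ 2.41 mW/cm²

I₁ = 77.6 mW/cm² · cos²(37°) = 49.49 mW/cm².
I₂ = I₁ · cos²(67°) = 49.49 · 0.1527 = 7.556 mW/cm².
I₃ = I₂ · cos²(45°) = 7.556 · 0.5 = 3.778 mW/cm².
I₄ = I₃ · cos²(37°) = 3.778 · 0.6378 = 2.41 mW/cm².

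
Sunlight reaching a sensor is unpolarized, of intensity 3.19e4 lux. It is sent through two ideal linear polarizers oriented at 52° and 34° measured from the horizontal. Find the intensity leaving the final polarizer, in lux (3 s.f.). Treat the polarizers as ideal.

I ≈ 1.44e4 lux

Unpolarized light through the first polarizer → I₁ = 3.19e4 lux/2 = 1.595e+04 lux, polarized at 52°.
I₂ = I₁ · cos²(18°) = 1.595e+04 · 0.9045 = 1.443e+04 lux.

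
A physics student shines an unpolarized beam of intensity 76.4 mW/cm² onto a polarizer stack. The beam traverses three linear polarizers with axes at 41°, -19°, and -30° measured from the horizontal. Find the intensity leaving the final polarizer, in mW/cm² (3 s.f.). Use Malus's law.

I ≈ 9.20 mW/cm²

Unpolarized light through the first polarizer → I₁ = 76.4 mW/cm²/2 = 38.2 mW/cm², polarized at 41°.
I₂ = I₁ · cos²(60°) = 38.2 · 0.25 = 9.55 mW/cm².
I₃ = I₂ · cos²(11°) = 9.55 · 0.9636 = 9.202 mW/cm².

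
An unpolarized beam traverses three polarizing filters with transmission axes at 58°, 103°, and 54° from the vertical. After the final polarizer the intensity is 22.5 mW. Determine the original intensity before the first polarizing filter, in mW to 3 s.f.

Unpolarized light through the first polarizer → I₁ = ½ I₀, now polarized at 58°.
I₂ = I₁ cos²(103° − 58°) = 0.5 I₀ · cos²(45°) = 0.25 I₀.
I₃ = I₂ cos²(54° − 103°) = 0.25 I₀ · cos²(49°) = 0.1076 I₀.
So 22.5 mW = 0.1076 I₀, giving I₀ = 22.5/0.1076 = 209.1 mW.

I₀ ≈ 209 mW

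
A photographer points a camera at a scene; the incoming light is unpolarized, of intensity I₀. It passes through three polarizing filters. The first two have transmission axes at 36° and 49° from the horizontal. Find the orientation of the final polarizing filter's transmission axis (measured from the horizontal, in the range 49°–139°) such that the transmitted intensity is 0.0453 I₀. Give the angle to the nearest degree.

θ ≈ 121°

Unpolarized light through the first polarizer → I₁ = ½ I₀, now polarized at 36°.
I₂ = I₁ cos²(49° − 36°) = 0.5 I₀ · cos²(13°) = 0.4747 I₀.
Need I₃/I₀ = 0.0453, so cos²(θ − 49°) = 0.0453 / 0.4747 = 0.09543.
θ − 49° = arccos(√0.09543) = 72.0°, giving θ ≈ 49 + 72.0 = 121.0°.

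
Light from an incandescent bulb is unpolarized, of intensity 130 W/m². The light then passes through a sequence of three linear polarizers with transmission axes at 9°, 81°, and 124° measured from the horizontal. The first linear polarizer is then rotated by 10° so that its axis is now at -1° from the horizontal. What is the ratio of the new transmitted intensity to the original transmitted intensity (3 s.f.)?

I_new/I_old ≈ 0.203

Before rotation:
Unpolarized light through the first polarizer → I₁ = ½ I₀, now polarized at 9°.
I₂ = I₁ cos²(81° − 9°) = 0.5 I₀ · cos²(72°) = 0.04775 I₀.
I₃ = I₂ cos²(124° − 81°) = 0.04775 I₀ · cos²(43°) = 0.02554 I₀.
After rotation:
Unpolarized light through the first polarizer → I₁ = ½ I₀, now polarized at -1°.
I₂ = I₁ cos²(81° + 1°) = 0.5 I₀ · cos²(82°) = 0.009685 I₀.
I₃ = I₂ cos²(124° − 81°) = 0.009685 I₀ · cos²(43°) = 0.00518 I₀.
Ratio = 0.00518 / 0.02554 = 0.2028.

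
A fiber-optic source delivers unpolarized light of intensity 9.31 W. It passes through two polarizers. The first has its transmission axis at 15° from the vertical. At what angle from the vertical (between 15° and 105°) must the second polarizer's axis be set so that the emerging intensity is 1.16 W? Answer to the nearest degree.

Unpolarized light through the first polarizer → I₁ = ½ I₀, now polarized at 15°.
Target fraction: 1.16 / 9.31 W = 0.1246 of I₀.
Need I₂/I₀ = 0.1246, so cos²(θ − 15°) = 0.1246 / 0.5 = 0.2492.
θ − 15° = arccos(√0.2492) = 60.1°, giving θ ≈ 15 + 60.1 = 75.1°.

θ ≈ 75°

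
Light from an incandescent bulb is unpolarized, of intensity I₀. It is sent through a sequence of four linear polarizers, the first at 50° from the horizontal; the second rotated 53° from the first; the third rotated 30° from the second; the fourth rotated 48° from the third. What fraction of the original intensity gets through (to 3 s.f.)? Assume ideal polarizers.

Unpolarized light through the first polarizer → I₁ = ½ I₀, now polarized at 50°.
I₂ = I₁ cos²(53°) = 0.5 · 0.3622 I₀ = 0.1811 I₀.
I₃ = I₂ cos²(30°) = 0.1811 · 0.75 I₀ = 0.1358 I₀.
I₄ = I₃ cos²(48°) = 0.1358 · 0.4477 I₀ = 0.06081 I₀.
Transmitted fraction = 0.06081.

≈ 0.0608 I₀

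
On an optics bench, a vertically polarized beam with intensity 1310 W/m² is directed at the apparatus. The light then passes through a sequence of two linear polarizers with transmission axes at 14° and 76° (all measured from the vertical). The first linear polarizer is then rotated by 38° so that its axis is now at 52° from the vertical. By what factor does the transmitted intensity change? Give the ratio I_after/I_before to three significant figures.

Before rotation:
I₁ = I₀ cos²(14° − 0°) = I₀ cos²(14°) = 0.9415 I₀.
I₂ = I₁ cos²(76° − 14°) = 0.9415 I₀ · cos²(62°) = 0.2075 I₀.
After rotation:
I₁ = I₀ cos²(52° − 0°) = I₀ cos²(52°) = 0.379 I₀.
I₂ = I₁ cos²(76° − 52°) = 0.379 I₀ · cos²(24°) = 0.3163 I₀.
Ratio = 0.3163 / 0.2075 = 1.524.

I_new/I_old ≈ 1.52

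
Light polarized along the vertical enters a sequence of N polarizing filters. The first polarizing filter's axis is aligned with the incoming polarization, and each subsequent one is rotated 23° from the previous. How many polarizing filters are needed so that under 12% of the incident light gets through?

N = 14

First polarizer is aligned with the polarization: full transmission.
Each further stage multiplies by cos²(23°) = 0.8473.
After N polarizers: T = 0.8473^(N−1). Require T < 0.12 ⇒ N−1 > ln(0.12)/ln(0.8473) = 12.80, so N−1 ≥ 13 and N = 14.
Check: N=14 gives T = 0.1161 < 0.12; N=13 gives T = 0.137.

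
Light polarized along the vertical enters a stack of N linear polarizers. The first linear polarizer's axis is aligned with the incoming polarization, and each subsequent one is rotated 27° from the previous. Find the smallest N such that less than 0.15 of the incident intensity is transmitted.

First polarizer is aligned with the polarization: full transmission.
Each further stage multiplies by cos²(27°) = 0.7939.
After N polarizers: T = 0.7939^(N−1). Require T < 0.15 ⇒ N−1 > ln(0.15)/ln(0.7939) = 8.22, so N−1 ≥ 9 and N = 10.
Check: N=10 gives T = 0.1253 < 0.15; N=9 gives T = 0.1578.

N = 10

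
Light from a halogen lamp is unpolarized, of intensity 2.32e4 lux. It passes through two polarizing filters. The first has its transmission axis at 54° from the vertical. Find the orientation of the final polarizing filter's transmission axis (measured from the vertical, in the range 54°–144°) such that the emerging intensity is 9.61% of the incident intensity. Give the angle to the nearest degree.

θ ≈ 118°

Unpolarized light through the first polarizer → I₁ = ½ I₀, now polarized at 54°.
Need I₂/I₀ = 0.0961, so cos²(θ − 54°) = 0.0961 / 0.5 = 0.1922.
θ − 54° = arccos(√0.1922) = 64.0°, giving θ ≈ 54 + 64.0 = 118.0°.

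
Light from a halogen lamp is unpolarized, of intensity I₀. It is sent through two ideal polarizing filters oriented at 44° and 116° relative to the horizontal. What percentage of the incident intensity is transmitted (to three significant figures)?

Unpolarized light through the first polarizer → I₁ = ½ I₀, now polarized at 44°.
I₂ = I₁ cos²(116° − 44°) = 0.5 I₀ · cos²(72°) = 0.04775 I₀.
That is 4.775% of the incident intensity.

≈ 4.77%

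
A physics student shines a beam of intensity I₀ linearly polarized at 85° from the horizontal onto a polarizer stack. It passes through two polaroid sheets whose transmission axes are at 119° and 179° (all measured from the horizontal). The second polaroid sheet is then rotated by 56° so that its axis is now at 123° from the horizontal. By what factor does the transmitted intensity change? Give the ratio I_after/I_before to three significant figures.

Before rotation:
I₁ = I₀ cos²(119° − 85°) = I₀ cos²(34°) = 0.6873 I₀.
I₂ = I₁ cos²(179° − 119°) = 0.6873 I₀ · cos²(60°) = 0.1718 I₀.
After rotation:
I₁ = I₀ cos²(119° − 85°) = I₀ cos²(34°) = 0.6873 I₀.
I₂ = I₁ cos²(123° − 119°) = 0.6873 I₀ · cos²(4°) = 0.684 I₀.
Ratio = 0.684 / 0.1718 = 3.981.

I_new/I_old ≈ 3.98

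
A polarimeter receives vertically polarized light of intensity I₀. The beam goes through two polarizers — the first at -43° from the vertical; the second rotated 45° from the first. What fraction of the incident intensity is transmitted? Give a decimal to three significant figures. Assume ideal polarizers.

≈ 0.267 I₀

By Malus's law, I₁ = I₀ cos²(-43° − 0°) = I₀ cos²(43°) = 0.5349 I₀.
I₂ = I₁ cos²(45°) = 0.5349 · 0.5 I₀ = 0.2674 I₀.
Transmitted fraction = 0.2674.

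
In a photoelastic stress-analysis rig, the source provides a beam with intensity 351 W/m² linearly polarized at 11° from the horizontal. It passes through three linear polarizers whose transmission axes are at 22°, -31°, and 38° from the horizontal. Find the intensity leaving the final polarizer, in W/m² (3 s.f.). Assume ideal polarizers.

By Malus's law, I₁ = 351 W/m² · cos²(11°) = 338.2 W/m².
I₂ = I₁ · cos²(53°) = 338.2 · 0.3622 = 122.5 W/m².
I₃ = I₂ · cos²(69°) = 122.5 · 0.1284 = 15.73 W/m².

I ≈ 15.7 W/m²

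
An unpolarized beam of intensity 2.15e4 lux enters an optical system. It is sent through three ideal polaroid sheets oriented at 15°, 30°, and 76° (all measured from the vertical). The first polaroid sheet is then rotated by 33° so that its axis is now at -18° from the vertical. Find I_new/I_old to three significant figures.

I_new/I_old ≈ 0.480

Before rotation:
Unpolarized light through the first polarizer → I₁ = ½ I₀, now polarized at 15°.
I₂ = I₁ cos²(30° − 15°) = 0.5 I₀ · cos²(15°) = 0.4665 I₀.
I₃ = I₂ cos²(76° − 30°) = 0.4665 I₀ · cos²(46°) = 0.2251 I₀.
After rotation:
Unpolarized light through the first polarizer → I₁ = ½ I₀, now polarized at -18°.
I₂ = I₁ cos²(30° + 18°) = 0.5 I₀ · cos²(48°) = 0.2239 I₀.
I₃ = I₂ cos²(76° − 30°) = 0.2239 I₀ · cos²(46°) = 0.108 I₀.
Ratio = 0.108 / 0.2251 = 0.4799.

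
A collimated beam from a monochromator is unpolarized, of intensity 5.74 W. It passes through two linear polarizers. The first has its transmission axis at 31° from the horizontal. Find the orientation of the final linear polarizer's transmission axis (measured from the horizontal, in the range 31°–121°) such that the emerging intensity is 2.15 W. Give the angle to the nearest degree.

Unpolarized light through the first polarizer → I₁ = ½ I₀, now polarized at 31°.
Target fraction: 2.15 / 5.74 W = 0.3746 of I₀.
Need I₂/I₀ = 0.3746, so cos²(θ − 31°) = 0.3746 / 0.5 = 0.7491.
θ − 31° = arccos(√0.7491) = 30.1°, giving θ ≈ 31 + 30.1 = 61.1°.

θ ≈ 61°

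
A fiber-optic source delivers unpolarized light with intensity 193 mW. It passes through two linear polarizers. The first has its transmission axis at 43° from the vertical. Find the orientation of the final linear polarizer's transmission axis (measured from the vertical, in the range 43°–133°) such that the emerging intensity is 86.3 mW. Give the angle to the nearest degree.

Unpolarized light through the first polarizer → I₁ = ½ I₀, now polarized at 43°.
Target fraction: 86.3 / 193 mW = 0.4472 of I₀.
Need I₂/I₀ = 0.4472, so cos²(θ − 43°) = 0.4472 / 0.5 = 0.8943.
θ − 43° = arccos(√0.8943) = 19.0°, giving θ ≈ 43 + 19.0 = 62.0°.

θ ≈ 62°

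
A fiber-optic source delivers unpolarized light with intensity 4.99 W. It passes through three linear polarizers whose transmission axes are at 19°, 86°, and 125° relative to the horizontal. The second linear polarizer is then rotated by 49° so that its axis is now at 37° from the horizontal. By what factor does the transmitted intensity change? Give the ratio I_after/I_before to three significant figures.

I_new/I_old ≈ 0.0119

Before rotation:
Unpolarized light through the first polarizer → I₁ = ½ I₀, now polarized at 19°.
I₂ = I₁ cos²(86° − 19°) = 0.5 I₀ · cos²(67°) = 0.07634 I₀.
I₃ = I₂ cos²(125° − 86°) = 0.07634 I₀ · cos²(39°) = 0.0461 I₀.
After rotation:
Unpolarized light through the first polarizer → I₁ = ½ I₀, now polarized at 19°.
I₂ = I₁ cos²(37° − 19°) = 0.5 I₀ · cos²(18°) = 0.4523 I₀.
I₃ = I₂ cos²(125° − 37°) = 0.4523 I₀ · cos²(88°) = 0.0005508 I₀.
Ratio = 0.0005508 / 0.0461 = 0.01195.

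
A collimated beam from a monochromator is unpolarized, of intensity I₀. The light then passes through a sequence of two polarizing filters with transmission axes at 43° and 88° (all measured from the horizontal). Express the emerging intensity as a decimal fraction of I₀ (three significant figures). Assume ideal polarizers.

≈ 0.250 I₀

Unpolarized light through the first polarizer → I₁ = ½ I₀, now polarized at 43°.
I₂ = I₁ cos²(88° − 43°) = 0.5 I₀ · cos²(45°) = 0.25 I₀.
Transmitted fraction = 0.25.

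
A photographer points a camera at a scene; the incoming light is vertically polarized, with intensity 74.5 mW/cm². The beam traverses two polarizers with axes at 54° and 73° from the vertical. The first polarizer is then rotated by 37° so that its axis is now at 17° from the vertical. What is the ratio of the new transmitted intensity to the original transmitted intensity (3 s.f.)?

Before rotation:
I₁ = I₀ cos²(54° − 0°) = I₀ cos²(54°) = 0.3455 I₀.
I₂ = I₁ cos²(73° − 54°) = 0.3455 I₀ · cos²(19°) = 0.3089 I₀.
After rotation:
I₁ = I₀ cos²(17° − 0°) = I₀ cos²(17°) = 0.9145 I₀.
I₂ = I₁ cos²(73° − 17°) = 0.9145 I₀ · cos²(56°) = 0.286 I₀.
Ratio = 0.286 / 0.3089 = 0.9258.

I_new/I_old ≈ 0.926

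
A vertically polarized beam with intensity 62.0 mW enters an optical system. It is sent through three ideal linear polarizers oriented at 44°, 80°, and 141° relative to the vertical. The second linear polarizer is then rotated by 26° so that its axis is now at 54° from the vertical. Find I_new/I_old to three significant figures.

Before rotation:
By Malus's law, I₁ = I₀ cos²(44° − 0°) = I₀ cos²(44°) = 0.5174 I₀.
I₂ = I₁ cos²(80° − 44°) = 0.5174 I₀ · cos²(36°) = 0.3387 I₀.
I₃ = I₂ cos²(141° − 80°) = 0.3387 I₀ · cos²(61°) = 0.0796 I₀.
After rotation:
I₁ = I₀ cos²(44° − 0°) = I₀ cos²(44°) = 0.5174 I₀.
I₂ = I₁ cos²(54° − 44°) = 0.5174 I₀ · cos²(10°) = 0.5018 I₀.
I₃ = I₂ cos²(141° − 54°) = 0.5018 I₀ · cos²(87°) = 0.001375 I₀.
Ratio = 0.001375 / 0.0796 = 0.01727.

I_new/I_old ≈ 0.0173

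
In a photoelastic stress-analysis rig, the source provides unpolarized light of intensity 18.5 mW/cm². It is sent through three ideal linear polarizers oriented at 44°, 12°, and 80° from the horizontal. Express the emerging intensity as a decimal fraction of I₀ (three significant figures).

Unpolarized light through the first polarizer → I₁ = 18.5 mW/cm²/2 = 9.25 mW/cm², polarized at 44°.
I₂ = I₁ · cos²(32°) = 9.25 · 0.7192 = 6.652 mW/cm².
I₃ = I₂ · cos²(68°) = 6.652 · 0.1403 = 0.9335 mW/cm².
Transmitted fraction = 0.05046.

I/I₀ ≈ 0.0505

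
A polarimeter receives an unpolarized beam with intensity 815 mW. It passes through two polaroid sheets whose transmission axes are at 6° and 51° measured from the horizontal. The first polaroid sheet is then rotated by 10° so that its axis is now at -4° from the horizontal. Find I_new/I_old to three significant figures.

Before rotation:
Unpolarized light through the first polarizer → I₁ = ½ I₀, now polarized at 6°.
I₂ = I₁ cos²(51° − 6°) = 0.5 I₀ · cos²(45°) = 0.25 I₀.
After rotation:
Unpolarized light through the first polarizer → I₁ = ½ I₀, now polarized at -4°.
I₂ = I₁ cos²(51° + 4°) = 0.5 I₀ · cos²(55°) = 0.1645 I₀.
Ratio = 0.1645 / 0.25 = 0.658.

I_new/I_old ≈ 0.658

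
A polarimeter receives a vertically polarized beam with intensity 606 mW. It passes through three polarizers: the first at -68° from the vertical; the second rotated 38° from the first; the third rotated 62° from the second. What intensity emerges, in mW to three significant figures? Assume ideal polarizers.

I₁ = 606 mW · cos²(68°) = 85.04 mW.
I₂ = I₁ · cos²(38°) = 85.04 · 0.621 = 52.81 mW.
I₃ = I₂ · cos²(62°) = 52.81 · 0.2204 = 11.64 mW.

I ≈ 11.6 mW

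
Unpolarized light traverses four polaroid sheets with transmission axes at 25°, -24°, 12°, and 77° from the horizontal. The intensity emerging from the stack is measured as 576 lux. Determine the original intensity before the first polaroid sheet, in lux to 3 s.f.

I₀ ≈ 2.29e4 lux

Unpolarized light through the first polarizer → I₁ = ½ I₀, now polarized at 25°.
I₂ = I₁ cos²(-24° − 25°) = 0.5 I₀ · cos²(49°) = 0.2152 I₀.
I₃ = I₂ cos²(12° + 24°) = 0.2152 I₀ · cos²(36°) = 0.1409 I₀.
I₄ = I₃ cos²(77° − 12°) = 0.1409 I₀ · cos²(65°) = 0.02516 I₀.
So 576 lux = 0.02516 I₀, giving I₀ = 576/0.02516 = 2.29e+04 lux.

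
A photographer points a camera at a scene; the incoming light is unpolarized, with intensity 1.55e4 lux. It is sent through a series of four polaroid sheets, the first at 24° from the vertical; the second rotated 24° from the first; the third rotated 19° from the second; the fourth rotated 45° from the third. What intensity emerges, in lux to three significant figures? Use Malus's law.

I ≈ 2890 lux

Unpolarized light through the first polarizer → I₁ = 1.55e4 lux/2 = 7750 lux, polarized at 24°.
I₂ = I₁ · cos²(24°) = 7750 · 0.8346 = 6468 lux.
I₃ = I₂ · cos²(19°) = 6468 · 0.894 = 5782 lux.
I₄ = I₃ · cos²(45°) = 5782 · 0.5 = 2891 lux.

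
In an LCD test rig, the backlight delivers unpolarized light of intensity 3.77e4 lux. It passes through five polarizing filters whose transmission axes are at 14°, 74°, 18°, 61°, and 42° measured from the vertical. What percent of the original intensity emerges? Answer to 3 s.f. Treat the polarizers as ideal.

Unpolarized light through the first polarizer → I₁ = 3.77e4 lux/2 = 1.885e+04 lux, polarized at 14°.
I₂ = I₁ · cos²(60°) = 1.885e+04 · 0.25 = 4713 lux.
I₃ = I₂ · cos²(56°) = 4713 · 0.3127 = 1474 lux.
I₄ = I₃ · cos²(43°) = 1474 · 0.5349 = 788.2 lux.
I₅ = I₄ · cos²(19°) = 788.2 · 0.894 = 704.6 lux.
That is 1.869% of the incident intensity.

≈ 1.87%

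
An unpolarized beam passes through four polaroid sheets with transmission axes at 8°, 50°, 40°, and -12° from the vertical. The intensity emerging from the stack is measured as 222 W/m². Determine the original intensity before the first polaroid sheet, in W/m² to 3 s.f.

I₀ ≈ 2190 W/m²

Unpolarized light through the first polarizer → I₁ = ½ I₀, now polarized at 8°.
I₂ = I₁ cos²(50° − 8°) = 0.5 I₀ · cos²(42°) = 0.2761 I₀.
I₃ = I₂ cos²(40° − 50°) = 0.2761 I₀ · cos²(10°) = 0.2678 I₀.
I₄ = I₃ cos²(-12° − 40°) = 0.2678 I₀ · cos²(52°) = 0.1015 I₀.
So 222 W/m² = 0.1015 I₀, giving I₀ = 222/0.1015 = 2187 W/m².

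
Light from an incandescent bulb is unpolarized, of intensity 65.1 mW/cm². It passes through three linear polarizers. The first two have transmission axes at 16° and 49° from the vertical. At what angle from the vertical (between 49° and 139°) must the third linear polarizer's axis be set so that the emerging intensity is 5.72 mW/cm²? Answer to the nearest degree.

θ ≈ 109°

Unpolarized light through the first polarizer → I₁ = ½ I₀, now polarized at 16°.
I₂ = I₁ cos²(49° − 16°) = 0.5 I₀ · cos²(33°) = 0.3517 I₀.
Target fraction: 5.72 / 65.1 mW/cm² = 0.08786 of I₀.
Need I₃/I₀ = 0.08786, so cos²(θ − 49°) = 0.08786 / 0.3517 = 0.2498.
θ − 49° = arccos(√0.2498) = 60.0°, giving θ ≈ 49 + 60.0 = 109.0°.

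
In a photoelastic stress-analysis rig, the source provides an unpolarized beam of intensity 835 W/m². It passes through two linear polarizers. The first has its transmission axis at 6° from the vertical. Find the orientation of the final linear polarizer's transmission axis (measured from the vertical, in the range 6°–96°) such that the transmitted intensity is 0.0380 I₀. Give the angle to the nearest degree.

Unpolarized light through the first polarizer → I₁ = ½ I₀, now polarized at 6°.
Need I₂/I₀ = 0.038, so cos²(θ − 6°) = 0.038 / 0.5 = 0.076.
θ − 6° = arccos(√0.076) = 74.0°, giving θ ≈ 6 + 74.0 = 80.0°.

θ ≈ 80°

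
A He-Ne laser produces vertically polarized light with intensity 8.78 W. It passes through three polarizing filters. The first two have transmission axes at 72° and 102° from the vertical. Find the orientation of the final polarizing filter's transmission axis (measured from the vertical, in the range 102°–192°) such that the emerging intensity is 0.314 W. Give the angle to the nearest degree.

θ ≈ 147°

I₁ = I₀ cos²(72° − 0°) = I₀ cos²(72°) = 0.09549 I₀.
I₂ = I₁ cos²(102° − 72°) = 0.09549 I₀ · cos²(30°) = 0.07162 I₀.
Target fraction: 0.314 / 8.78 W = 0.03576 of I₀.
Need I₃/I₀ = 0.03576, so cos²(θ − 102°) = 0.03576 / 0.07162 = 0.4994.
θ − 102° = arccos(√0.4994) = 45.0°, giving θ ≈ 102 + 45.0 = 147.0°.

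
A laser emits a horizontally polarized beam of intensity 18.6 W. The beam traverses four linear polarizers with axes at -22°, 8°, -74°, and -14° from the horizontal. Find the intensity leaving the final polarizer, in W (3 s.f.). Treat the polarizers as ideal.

I ≈ 0.0581 W

I₁ = 18.6 W · cos²(22°) = 15.99 W.
I₂ = I₁ · cos²(30°) = 15.99 · 0.75 = 11.99 W.
I₃ = I₂ · cos²(82°) = 11.99 · 0.01937 = 0.2323 W.
I₄ = I₃ · cos²(60°) = 0.2323 · 0.25 = 0.05807 W.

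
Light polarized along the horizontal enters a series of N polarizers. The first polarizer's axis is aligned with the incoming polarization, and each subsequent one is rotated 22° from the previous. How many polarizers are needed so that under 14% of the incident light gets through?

First polarizer is aligned with the polarization: full transmission.
Each further stage multiplies by cos²(22°) = 0.8597.
After N polarizers: T = 0.8597^(N−1). Require T < 0.14 ⇒ N−1 > ln(0.14)/ln(0.8597) = 13.00, so N−1 ≥ 14 and N = 15.
Check: N=15 gives T = 0.1204 < 0.14; N=14 gives T = 0.1401.

N = 15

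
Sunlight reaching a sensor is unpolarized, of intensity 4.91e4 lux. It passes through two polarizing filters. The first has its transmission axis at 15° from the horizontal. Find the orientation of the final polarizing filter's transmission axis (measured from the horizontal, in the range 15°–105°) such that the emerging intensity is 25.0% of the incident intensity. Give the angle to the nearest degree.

θ ≈ 60°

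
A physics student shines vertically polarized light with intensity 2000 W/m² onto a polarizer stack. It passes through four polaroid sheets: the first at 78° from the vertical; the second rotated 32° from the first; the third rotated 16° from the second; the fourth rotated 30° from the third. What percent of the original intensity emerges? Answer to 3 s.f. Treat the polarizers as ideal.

I₁ = 2000 W/m² · cos²(78°) = 86.45 W/m².
I₂ = I₁ · cos²(32°) = 86.45 · 0.7192 = 62.18 W/m².
I₃ = I₂ · cos²(16°) = 62.18 · 0.924 = 57.45 W/m².
I₄ = I₃ · cos²(30°) = 57.45 · 0.75 = 43.09 W/m².
That is 2.154% of the incident intensity.

≈ 2.15%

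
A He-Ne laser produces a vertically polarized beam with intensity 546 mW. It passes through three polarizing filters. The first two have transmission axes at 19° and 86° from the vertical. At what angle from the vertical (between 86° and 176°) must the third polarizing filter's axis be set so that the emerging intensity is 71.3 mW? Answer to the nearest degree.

By Malus's law, I₁ = I₀ cos²(19° − 0°) = I₀ cos²(19°) = 0.894 I₀.
I₂ = I₁ cos²(86° − 19°) = 0.894 I₀ · cos²(67°) = 0.1365 I₀.
Target fraction: 71.3 / 546 mW = 0.1306 of I₀.
Need I₃/I₀ = 0.1306, so cos²(θ − 86°) = 0.1306 / 0.1365 = 0.9568.
θ − 86° = arccos(√0.9568) = 12.0°, giving θ ≈ 86 + 12.0 = 98.0°.

θ ≈ 98°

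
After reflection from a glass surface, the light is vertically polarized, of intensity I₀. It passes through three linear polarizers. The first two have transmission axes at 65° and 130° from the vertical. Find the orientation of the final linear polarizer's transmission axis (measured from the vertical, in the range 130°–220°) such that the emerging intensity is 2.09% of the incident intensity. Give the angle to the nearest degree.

I₁ = I₀ cos²(65° − 0°) = I₀ cos²(65°) = 0.1786 I₀.
I₂ = I₁ cos²(130° − 65°) = 0.1786 I₀ · cos²(65°) = 0.0319 I₀.
Need I₃/I₀ = 0.0209, so cos²(θ − 130°) = 0.0209 / 0.0319 = 0.6552.
θ − 130° = arccos(√0.6552) = 36.0°, giving θ ≈ 130 + 36.0 = 166.0°.

θ ≈ 166°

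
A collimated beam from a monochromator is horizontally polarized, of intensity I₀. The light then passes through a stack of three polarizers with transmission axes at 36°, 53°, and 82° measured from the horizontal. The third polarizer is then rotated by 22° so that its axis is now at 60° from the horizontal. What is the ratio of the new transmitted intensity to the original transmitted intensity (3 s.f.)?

Before rotation:
I₁ = I₀ cos²(36° − 0°) = I₀ cos²(36°) = 0.6545 I₀.
I₂ = I₁ cos²(53° − 36°) = 0.6545 I₀ · cos²(17°) = 0.5986 I₀.
I₃ = I₂ cos²(82° − 53°) = 0.5986 I₀ · cos²(29°) = 0.4579 I₀.
After rotation:
I₁ = I₀ cos²(36° − 0°) = I₀ cos²(36°) = 0.6545 I₀.
I₂ = I₁ cos²(53° − 36°) = 0.6545 I₀ · cos²(17°) = 0.5986 I₀.
I₃ = I₂ cos²(60° − 53°) = 0.5986 I₀ · cos²(7°) = 0.5897 I₀.
Ratio = 0.5897 / 0.4579 = 1.288.

I_new/I_old ≈ 1.29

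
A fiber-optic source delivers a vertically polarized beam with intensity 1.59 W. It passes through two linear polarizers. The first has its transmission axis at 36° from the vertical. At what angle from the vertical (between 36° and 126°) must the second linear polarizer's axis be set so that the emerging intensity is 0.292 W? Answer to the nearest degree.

θ ≈ 94°

I₁ = I₀ cos²(36° − 0°) = I₀ cos²(36°) = 0.6545 I₀.
Target fraction: 0.292 / 1.59 W = 0.1836 of I₀.
Need I₂/I₀ = 0.1836, so cos²(θ − 36°) = 0.1836 / 0.6545 = 0.2806.
θ − 36° = arccos(√0.2806) = 58.0°, giving θ ≈ 36 + 58.0 = 94.0°.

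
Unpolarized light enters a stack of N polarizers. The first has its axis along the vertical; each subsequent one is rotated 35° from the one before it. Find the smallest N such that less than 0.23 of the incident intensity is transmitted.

N = 3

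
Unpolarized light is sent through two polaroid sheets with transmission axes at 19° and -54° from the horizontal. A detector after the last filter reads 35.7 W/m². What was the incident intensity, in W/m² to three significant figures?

I₀ ≈ 835 W/m²

Unpolarized light through the first polarizer → I₁ = ½ I₀, now polarized at 19°.
I₂ = I₁ cos²(-54° − 19°) = 0.5 I₀ · cos²(73°) = 0.04274 I₀.
So 35.7 W/m² = 0.04274 I₀, giving I₀ = 35.7/0.04274 = 835.3 W/m².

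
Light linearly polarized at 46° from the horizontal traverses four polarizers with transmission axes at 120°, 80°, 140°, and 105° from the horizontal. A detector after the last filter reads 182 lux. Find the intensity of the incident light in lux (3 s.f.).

I₀ ≈ 2.43e4 lux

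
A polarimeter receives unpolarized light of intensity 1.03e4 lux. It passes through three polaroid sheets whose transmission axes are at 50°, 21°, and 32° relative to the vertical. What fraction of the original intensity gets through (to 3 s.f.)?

I/I₀ ≈ 0.369

Unpolarized light through the first polarizer → I₁ = 1.03e4 lux/2 = 5150 lux, polarized at 50°.
I₂ = I₁ · cos²(29°) = 5150 · 0.765 = 3940 lux.
I₃ = I₂ · cos²(11°) = 3940 · 0.9636 = 3796 lux.
Transmitted fraction = 0.3686.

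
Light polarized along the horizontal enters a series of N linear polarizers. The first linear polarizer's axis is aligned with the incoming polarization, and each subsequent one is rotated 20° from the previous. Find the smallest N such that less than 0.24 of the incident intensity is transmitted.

N = 13

First polarizer is aligned with the polarization: full transmission.
Each further stage multiplies by cos²(20°) = 0.883.
After N polarizers: T = 0.883^(N−1). Require T < 0.24 ⇒ N−1 > ln(0.24)/ln(0.883) = 11.47, so N−1 ≥ 12 and N = 13.
Check: N=13 gives T = 0.2247 < 0.24; N=12 gives T = 0.2545.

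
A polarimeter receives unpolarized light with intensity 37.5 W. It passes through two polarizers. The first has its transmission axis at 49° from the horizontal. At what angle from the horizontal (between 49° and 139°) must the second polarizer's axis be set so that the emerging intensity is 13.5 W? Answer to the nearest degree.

θ ≈ 81°

Unpolarized light through the first polarizer → I₁ = ½ I₀, now polarized at 49°.
Target fraction: 13.5 / 37.5 W = 0.36 of I₀.
Need I₂/I₀ = 0.36, so cos²(θ − 49°) = 0.36 / 0.5 = 0.72.
θ − 49° = arccos(√0.72) = 31.9°, giving θ ≈ 49 + 31.9 = 80.9°.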